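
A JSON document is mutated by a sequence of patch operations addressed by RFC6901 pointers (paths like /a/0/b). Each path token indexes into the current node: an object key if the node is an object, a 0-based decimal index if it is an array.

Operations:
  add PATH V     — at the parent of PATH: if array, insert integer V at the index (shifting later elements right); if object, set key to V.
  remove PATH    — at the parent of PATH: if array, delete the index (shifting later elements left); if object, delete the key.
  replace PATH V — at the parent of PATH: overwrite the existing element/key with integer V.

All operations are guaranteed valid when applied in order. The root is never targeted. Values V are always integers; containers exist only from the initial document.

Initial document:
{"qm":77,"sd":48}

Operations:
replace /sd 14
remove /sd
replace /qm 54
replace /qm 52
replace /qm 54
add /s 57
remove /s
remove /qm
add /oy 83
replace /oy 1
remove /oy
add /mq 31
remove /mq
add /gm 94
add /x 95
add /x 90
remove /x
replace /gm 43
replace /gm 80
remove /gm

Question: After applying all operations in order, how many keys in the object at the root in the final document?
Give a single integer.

Answer: 0

Derivation:
After op 1 (replace /sd 14): {"qm":77,"sd":14}
After op 2 (remove /sd): {"qm":77}
After op 3 (replace /qm 54): {"qm":54}
After op 4 (replace /qm 52): {"qm":52}
After op 5 (replace /qm 54): {"qm":54}
After op 6 (add /s 57): {"qm":54,"s":57}
After op 7 (remove /s): {"qm":54}
After op 8 (remove /qm): {}
After op 9 (add /oy 83): {"oy":83}
After op 10 (replace /oy 1): {"oy":1}
After op 11 (remove /oy): {}
After op 12 (add /mq 31): {"mq":31}
After op 13 (remove /mq): {}
After op 14 (add /gm 94): {"gm":94}
After op 15 (add /x 95): {"gm":94,"x":95}
After op 16 (add /x 90): {"gm":94,"x":90}
After op 17 (remove /x): {"gm":94}
After op 18 (replace /gm 43): {"gm":43}
After op 19 (replace /gm 80): {"gm":80}
After op 20 (remove /gm): {}
Size at the root: 0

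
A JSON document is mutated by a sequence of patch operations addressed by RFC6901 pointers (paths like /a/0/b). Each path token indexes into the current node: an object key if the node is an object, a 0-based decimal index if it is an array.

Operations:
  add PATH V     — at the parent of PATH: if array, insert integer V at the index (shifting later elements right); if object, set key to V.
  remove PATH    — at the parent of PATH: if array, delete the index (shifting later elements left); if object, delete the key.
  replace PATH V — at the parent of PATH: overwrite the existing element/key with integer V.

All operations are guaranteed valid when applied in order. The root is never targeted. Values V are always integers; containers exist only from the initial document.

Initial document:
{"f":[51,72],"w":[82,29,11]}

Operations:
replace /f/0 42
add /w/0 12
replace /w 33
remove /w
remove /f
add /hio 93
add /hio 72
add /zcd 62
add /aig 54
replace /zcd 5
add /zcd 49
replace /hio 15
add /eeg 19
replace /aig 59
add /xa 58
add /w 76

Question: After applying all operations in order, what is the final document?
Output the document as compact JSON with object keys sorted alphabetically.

After op 1 (replace /f/0 42): {"f":[42,72],"w":[82,29,11]}
After op 2 (add /w/0 12): {"f":[42,72],"w":[12,82,29,11]}
After op 3 (replace /w 33): {"f":[42,72],"w":33}
After op 4 (remove /w): {"f":[42,72]}
After op 5 (remove /f): {}
After op 6 (add /hio 93): {"hio":93}
After op 7 (add /hio 72): {"hio":72}
After op 8 (add /zcd 62): {"hio":72,"zcd":62}
After op 9 (add /aig 54): {"aig":54,"hio":72,"zcd":62}
After op 10 (replace /zcd 5): {"aig":54,"hio":72,"zcd":5}
After op 11 (add /zcd 49): {"aig":54,"hio":72,"zcd":49}
After op 12 (replace /hio 15): {"aig":54,"hio":15,"zcd":49}
After op 13 (add /eeg 19): {"aig":54,"eeg":19,"hio":15,"zcd":49}
After op 14 (replace /aig 59): {"aig":59,"eeg":19,"hio":15,"zcd":49}
After op 15 (add /xa 58): {"aig":59,"eeg":19,"hio":15,"xa":58,"zcd":49}
After op 16 (add /w 76): {"aig":59,"eeg":19,"hio":15,"w":76,"xa":58,"zcd":49}

Answer: {"aig":59,"eeg":19,"hio":15,"w":76,"xa":58,"zcd":49}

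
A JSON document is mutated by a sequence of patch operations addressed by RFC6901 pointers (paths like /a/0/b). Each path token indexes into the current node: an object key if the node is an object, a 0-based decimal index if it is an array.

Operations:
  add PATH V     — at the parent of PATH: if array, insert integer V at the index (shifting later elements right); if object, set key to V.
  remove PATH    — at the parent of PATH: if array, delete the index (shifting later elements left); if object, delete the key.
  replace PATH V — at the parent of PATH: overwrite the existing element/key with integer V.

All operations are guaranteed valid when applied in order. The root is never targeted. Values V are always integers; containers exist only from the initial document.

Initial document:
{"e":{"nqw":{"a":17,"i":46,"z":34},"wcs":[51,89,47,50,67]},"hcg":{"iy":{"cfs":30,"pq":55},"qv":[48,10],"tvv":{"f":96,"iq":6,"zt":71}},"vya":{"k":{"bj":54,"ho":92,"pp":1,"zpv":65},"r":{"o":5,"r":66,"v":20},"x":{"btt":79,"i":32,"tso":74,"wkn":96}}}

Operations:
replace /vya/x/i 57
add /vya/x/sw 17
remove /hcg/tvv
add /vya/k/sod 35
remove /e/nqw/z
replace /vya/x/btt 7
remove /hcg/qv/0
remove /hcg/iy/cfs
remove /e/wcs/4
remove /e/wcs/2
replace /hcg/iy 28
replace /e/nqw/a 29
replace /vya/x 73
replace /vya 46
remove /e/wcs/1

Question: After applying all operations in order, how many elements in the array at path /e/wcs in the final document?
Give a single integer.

After op 1 (replace /vya/x/i 57): {"e":{"nqw":{"a":17,"i":46,"z":34},"wcs":[51,89,47,50,67]},"hcg":{"iy":{"cfs":30,"pq":55},"qv":[48,10],"tvv":{"f":96,"iq":6,"zt":71}},"vya":{"k":{"bj":54,"ho":92,"pp":1,"zpv":65},"r":{"o":5,"r":66,"v":20},"x":{"btt":79,"i":57,"tso":74,"wkn":96}}}
After op 2 (add /vya/x/sw 17): {"e":{"nqw":{"a":17,"i":46,"z":34},"wcs":[51,89,47,50,67]},"hcg":{"iy":{"cfs":30,"pq":55},"qv":[48,10],"tvv":{"f":96,"iq":6,"zt":71}},"vya":{"k":{"bj":54,"ho":92,"pp":1,"zpv":65},"r":{"o":5,"r":66,"v":20},"x":{"btt":79,"i":57,"sw":17,"tso":74,"wkn":96}}}
After op 3 (remove /hcg/tvv): {"e":{"nqw":{"a":17,"i":46,"z":34},"wcs":[51,89,47,50,67]},"hcg":{"iy":{"cfs":30,"pq":55},"qv":[48,10]},"vya":{"k":{"bj":54,"ho":92,"pp":1,"zpv":65},"r":{"o":5,"r":66,"v":20},"x":{"btt":79,"i":57,"sw":17,"tso":74,"wkn":96}}}
After op 4 (add /vya/k/sod 35): {"e":{"nqw":{"a":17,"i":46,"z":34},"wcs":[51,89,47,50,67]},"hcg":{"iy":{"cfs":30,"pq":55},"qv":[48,10]},"vya":{"k":{"bj":54,"ho":92,"pp":1,"sod":35,"zpv":65},"r":{"o":5,"r":66,"v":20},"x":{"btt":79,"i":57,"sw":17,"tso":74,"wkn":96}}}
After op 5 (remove /e/nqw/z): {"e":{"nqw":{"a":17,"i":46},"wcs":[51,89,47,50,67]},"hcg":{"iy":{"cfs":30,"pq":55},"qv":[48,10]},"vya":{"k":{"bj":54,"ho":92,"pp":1,"sod":35,"zpv":65},"r":{"o":5,"r":66,"v":20},"x":{"btt":79,"i":57,"sw":17,"tso":74,"wkn":96}}}
After op 6 (replace /vya/x/btt 7): {"e":{"nqw":{"a":17,"i":46},"wcs":[51,89,47,50,67]},"hcg":{"iy":{"cfs":30,"pq":55},"qv":[48,10]},"vya":{"k":{"bj":54,"ho":92,"pp":1,"sod":35,"zpv":65},"r":{"o":5,"r":66,"v":20},"x":{"btt":7,"i":57,"sw":17,"tso":74,"wkn":96}}}
After op 7 (remove /hcg/qv/0): {"e":{"nqw":{"a":17,"i":46},"wcs":[51,89,47,50,67]},"hcg":{"iy":{"cfs":30,"pq":55},"qv":[10]},"vya":{"k":{"bj":54,"ho":92,"pp":1,"sod":35,"zpv":65},"r":{"o":5,"r":66,"v":20},"x":{"btt":7,"i":57,"sw":17,"tso":74,"wkn":96}}}
After op 8 (remove /hcg/iy/cfs): {"e":{"nqw":{"a":17,"i":46},"wcs":[51,89,47,50,67]},"hcg":{"iy":{"pq":55},"qv":[10]},"vya":{"k":{"bj":54,"ho":92,"pp":1,"sod":35,"zpv":65},"r":{"o":5,"r":66,"v":20},"x":{"btt":7,"i":57,"sw":17,"tso":74,"wkn":96}}}
After op 9 (remove /e/wcs/4): {"e":{"nqw":{"a":17,"i":46},"wcs":[51,89,47,50]},"hcg":{"iy":{"pq":55},"qv":[10]},"vya":{"k":{"bj":54,"ho":92,"pp":1,"sod":35,"zpv":65},"r":{"o":5,"r":66,"v":20},"x":{"btt":7,"i":57,"sw":17,"tso":74,"wkn":96}}}
After op 10 (remove /e/wcs/2): {"e":{"nqw":{"a":17,"i":46},"wcs":[51,89,50]},"hcg":{"iy":{"pq":55},"qv":[10]},"vya":{"k":{"bj":54,"ho":92,"pp":1,"sod":35,"zpv":65},"r":{"o":5,"r":66,"v":20},"x":{"btt":7,"i":57,"sw":17,"tso":74,"wkn":96}}}
After op 11 (replace /hcg/iy 28): {"e":{"nqw":{"a":17,"i":46},"wcs":[51,89,50]},"hcg":{"iy":28,"qv":[10]},"vya":{"k":{"bj":54,"ho":92,"pp":1,"sod":35,"zpv":65},"r":{"o":5,"r":66,"v":20},"x":{"btt":7,"i":57,"sw":17,"tso":74,"wkn":96}}}
After op 12 (replace /e/nqw/a 29): {"e":{"nqw":{"a":29,"i":46},"wcs":[51,89,50]},"hcg":{"iy":28,"qv":[10]},"vya":{"k":{"bj":54,"ho":92,"pp":1,"sod":35,"zpv":65},"r":{"o":5,"r":66,"v":20},"x":{"btt":7,"i":57,"sw":17,"tso":74,"wkn":96}}}
After op 13 (replace /vya/x 73): {"e":{"nqw":{"a":29,"i":46},"wcs":[51,89,50]},"hcg":{"iy":28,"qv":[10]},"vya":{"k":{"bj":54,"ho":92,"pp":1,"sod":35,"zpv":65},"r":{"o":5,"r":66,"v":20},"x":73}}
After op 14 (replace /vya 46): {"e":{"nqw":{"a":29,"i":46},"wcs":[51,89,50]},"hcg":{"iy":28,"qv":[10]},"vya":46}
After op 15 (remove /e/wcs/1): {"e":{"nqw":{"a":29,"i":46},"wcs":[51,50]},"hcg":{"iy":28,"qv":[10]},"vya":46}
Size at path /e/wcs: 2

Answer: 2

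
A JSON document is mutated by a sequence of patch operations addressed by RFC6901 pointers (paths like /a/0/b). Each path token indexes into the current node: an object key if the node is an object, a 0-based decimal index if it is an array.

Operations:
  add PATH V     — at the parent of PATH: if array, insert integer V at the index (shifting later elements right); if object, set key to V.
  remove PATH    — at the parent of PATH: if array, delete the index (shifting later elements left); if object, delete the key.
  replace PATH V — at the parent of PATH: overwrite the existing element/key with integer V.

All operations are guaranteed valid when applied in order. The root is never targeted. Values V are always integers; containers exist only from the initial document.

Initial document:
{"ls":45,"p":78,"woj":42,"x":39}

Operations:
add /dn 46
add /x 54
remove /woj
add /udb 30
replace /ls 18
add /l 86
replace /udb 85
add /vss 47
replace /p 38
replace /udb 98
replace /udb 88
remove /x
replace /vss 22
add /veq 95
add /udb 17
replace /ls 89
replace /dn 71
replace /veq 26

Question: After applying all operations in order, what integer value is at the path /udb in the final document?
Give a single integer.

Answer: 17

Derivation:
After op 1 (add /dn 46): {"dn":46,"ls":45,"p":78,"woj":42,"x":39}
After op 2 (add /x 54): {"dn":46,"ls":45,"p":78,"woj":42,"x":54}
After op 3 (remove /woj): {"dn":46,"ls":45,"p":78,"x":54}
After op 4 (add /udb 30): {"dn":46,"ls":45,"p":78,"udb":30,"x":54}
After op 5 (replace /ls 18): {"dn":46,"ls":18,"p":78,"udb":30,"x":54}
After op 6 (add /l 86): {"dn":46,"l":86,"ls":18,"p":78,"udb":30,"x":54}
After op 7 (replace /udb 85): {"dn":46,"l":86,"ls":18,"p":78,"udb":85,"x":54}
After op 8 (add /vss 47): {"dn":46,"l":86,"ls":18,"p":78,"udb":85,"vss":47,"x":54}
After op 9 (replace /p 38): {"dn":46,"l":86,"ls":18,"p":38,"udb":85,"vss":47,"x":54}
After op 10 (replace /udb 98): {"dn":46,"l":86,"ls":18,"p":38,"udb":98,"vss":47,"x":54}
After op 11 (replace /udb 88): {"dn":46,"l":86,"ls":18,"p":38,"udb":88,"vss":47,"x":54}
After op 12 (remove /x): {"dn":46,"l":86,"ls":18,"p":38,"udb":88,"vss":47}
After op 13 (replace /vss 22): {"dn":46,"l":86,"ls":18,"p":38,"udb":88,"vss":22}
After op 14 (add /veq 95): {"dn":46,"l":86,"ls":18,"p":38,"udb":88,"veq":95,"vss":22}
After op 15 (add /udb 17): {"dn":46,"l":86,"ls":18,"p":38,"udb":17,"veq":95,"vss":22}
After op 16 (replace /ls 89): {"dn":46,"l":86,"ls":89,"p":38,"udb":17,"veq":95,"vss":22}
After op 17 (replace /dn 71): {"dn":71,"l":86,"ls":89,"p":38,"udb":17,"veq":95,"vss":22}
After op 18 (replace /veq 26): {"dn":71,"l":86,"ls":89,"p":38,"udb":17,"veq":26,"vss":22}
Value at /udb: 17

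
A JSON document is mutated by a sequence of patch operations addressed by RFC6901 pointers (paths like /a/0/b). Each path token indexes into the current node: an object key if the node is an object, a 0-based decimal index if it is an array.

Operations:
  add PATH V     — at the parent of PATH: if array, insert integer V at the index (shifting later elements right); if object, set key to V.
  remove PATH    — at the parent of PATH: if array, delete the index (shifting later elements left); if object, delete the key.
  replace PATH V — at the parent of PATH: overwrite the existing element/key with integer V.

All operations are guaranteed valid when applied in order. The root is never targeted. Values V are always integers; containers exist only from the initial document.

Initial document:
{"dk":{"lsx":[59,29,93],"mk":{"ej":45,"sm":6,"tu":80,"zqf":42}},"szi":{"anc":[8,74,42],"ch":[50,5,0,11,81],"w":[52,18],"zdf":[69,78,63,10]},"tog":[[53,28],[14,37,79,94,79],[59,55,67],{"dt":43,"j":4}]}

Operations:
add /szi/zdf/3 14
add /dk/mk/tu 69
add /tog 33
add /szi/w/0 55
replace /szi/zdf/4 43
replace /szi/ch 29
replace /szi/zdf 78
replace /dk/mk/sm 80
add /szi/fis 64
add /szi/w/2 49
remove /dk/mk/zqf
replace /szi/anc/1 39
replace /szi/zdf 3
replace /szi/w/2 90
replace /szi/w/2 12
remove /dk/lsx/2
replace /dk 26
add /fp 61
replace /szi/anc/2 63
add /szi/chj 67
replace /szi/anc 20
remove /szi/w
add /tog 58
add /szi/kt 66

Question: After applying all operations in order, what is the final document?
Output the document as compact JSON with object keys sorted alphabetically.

Answer: {"dk":26,"fp":61,"szi":{"anc":20,"ch":29,"chj":67,"fis":64,"kt":66,"zdf":3},"tog":58}

Derivation:
After op 1 (add /szi/zdf/3 14): {"dk":{"lsx":[59,29,93],"mk":{"ej":45,"sm":6,"tu":80,"zqf":42}},"szi":{"anc":[8,74,42],"ch":[50,5,0,11,81],"w":[52,18],"zdf":[69,78,63,14,10]},"tog":[[53,28],[14,37,79,94,79],[59,55,67],{"dt":43,"j":4}]}
After op 2 (add /dk/mk/tu 69): {"dk":{"lsx":[59,29,93],"mk":{"ej":45,"sm":6,"tu":69,"zqf":42}},"szi":{"anc":[8,74,42],"ch":[50,5,0,11,81],"w":[52,18],"zdf":[69,78,63,14,10]},"tog":[[53,28],[14,37,79,94,79],[59,55,67],{"dt":43,"j":4}]}
After op 3 (add /tog 33): {"dk":{"lsx":[59,29,93],"mk":{"ej":45,"sm":6,"tu":69,"zqf":42}},"szi":{"anc":[8,74,42],"ch":[50,5,0,11,81],"w":[52,18],"zdf":[69,78,63,14,10]},"tog":33}
After op 4 (add /szi/w/0 55): {"dk":{"lsx":[59,29,93],"mk":{"ej":45,"sm":6,"tu":69,"zqf":42}},"szi":{"anc":[8,74,42],"ch":[50,5,0,11,81],"w":[55,52,18],"zdf":[69,78,63,14,10]},"tog":33}
After op 5 (replace /szi/zdf/4 43): {"dk":{"lsx":[59,29,93],"mk":{"ej":45,"sm":6,"tu":69,"zqf":42}},"szi":{"anc":[8,74,42],"ch":[50,5,0,11,81],"w":[55,52,18],"zdf":[69,78,63,14,43]},"tog":33}
After op 6 (replace /szi/ch 29): {"dk":{"lsx":[59,29,93],"mk":{"ej":45,"sm":6,"tu":69,"zqf":42}},"szi":{"anc":[8,74,42],"ch":29,"w":[55,52,18],"zdf":[69,78,63,14,43]},"tog":33}
After op 7 (replace /szi/zdf 78): {"dk":{"lsx":[59,29,93],"mk":{"ej":45,"sm":6,"tu":69,"zqf":42}},"szi":{"anc":[8,74,42],"ch":29,"w":[55,52,18],"zdf":78},"tog":33}
After op 8 (replace /dk/mk/sm 80): {"dk":{"lsx":[59,29,93],"mk":{"ej":45,"sm":80,"tu":69,"zqf":42}},"szi":{"anc":[8,74,42],"ch":29,"w":[55,52,18],"zdf":78},"tog":33}
After op 9 (add /szi/fis 64): {"dk":{"lsx":[59,29,93],"mk":{"ej":45,"sm":80,"tu":69,"zqf":42}},"szi":{"anc":[8,74,42],"ch":29,"fis":64,"w":[55,52,18],"zdf":78},"tog":33}
After op 10 (add /szi/w/2 49): {"dk":{"lsx":[59,29,93],"mk":{"ej":45,"sm":80,"tu":69,"zqf":42}},"szi":{"anc":[8,74,42],"ch":29,"fis":64,"w":[55,52,49,18],"zdf":78},"tog":33}
After op 11 (remove /dk/mk/zqf): {"dk":{"lsx":[59,29,93],"mk":{"ej":45,"sm":80,"tu":69}},"szi":{"anc":[8,74,42],"ch":29,"fis":64,"w":[55,52,49,18],"zdf":78},"tog":33}
After op 12 (replace /szi/anc/1 39): {"dk":{"lsx":[59,29,93],"mk":{"ej":45,"sm":80,"tu":69}},"szi":{"anc":[8,39,42],"ch":29,"fis":64,"w":[55,52,49,18],"zdf":78},"tog":33}
After op 13 (replace /szi/zdf 3): {"dk":{"lsx":[59,29,93],"mk":{"ej":45,"sm":80,"tu":69}},"szi":{"anc":[8,39,42],"ch":29,"fis":64,"w":[55,52,49,18],"zdf":3},"tog":33}
After op 14 (replace /szi/w/2 90): {"dk":{"lsx":[59,29,93],"mk":{"ej":45,"sm":80,"tu":69}},"szi":{"anc":[8,39,42],"ch":29,"fis":64,"w":[55,52,90,18],"zdf":3},"tog":33}
After op 15 (replace /szi/w/2 12): {"dk":{"lsx":[59,29,93],"mk":{"ej":45,"sm":80,"tu":69}},"szi":{"anc":[8,39,42],"ch":29,"fis":64,"w":[55,52,12,18],"zdf":3},"tog":33}
After op 16 (remove /dk/lsx/2): {"dk":{"lsx":[59,29],"mk":{"ej":45,"sm":80,"tu":69}},"szi":{"anc":[8,39,42],"ch":29,"fis":64,"w":[55,52,12,18],"zdf":3},"tog":33}
After op 17 (replace /dk 26): {"dk":26,"szi":{"anc":[8,39,42],"ch":29,"fis":64,"w":[55,52,12,18],"zdf":3},"tog":33}
After op 18 (add /fp 61): {"dk":26,"fp":61,"szi":{"anc":[8,39,42],"ch":29,"fis":64,"w":[55,52,12,18],"zdf":3},"tog":33}
After op 19 (replace /szi/anc/2 63): {"dk":26,"fp":61,"szi":{"anc":[8,39,63],"ch":29,"fis":64,"w":[55,52,12,18],"zdf":3},"tog":33}
After op 20 (add /szi/chj 67): {"dk":26,"fp":61,"szi":{"anc":[8,39,63],"ch":29,"chj":67,"fis":64,"w":[55,52,12,18],"zdf":3},"tog":33}
After op 21 (replace /szi/anc 20): {"dk":26,"fp":61,"szi":{"anc":20,"ch":29,"chj":67,"fis":64,"w":[55,52,12,18],"zdf":3},"tog":33}
After op 22 (remove /szi/w): {"dk":26,"fp":61,"szi":{"anc":20,"ch":29,"chj":67,"fis":64,"zdf":3},"tog":33}
After op 23 (add /tog 58): {"dk":26,"fp":61,"szi":{"anc":20,"ch":29,"chj":67,"fis":64,"zdf":3},"tog":58}
After op 24 (add /szi/kt 66): {"dk":26,"fp":61,"szi":{"anc":20,"ch":29,"chj":67,"fis":64,"kt":66,"zdf":3},"tog":58}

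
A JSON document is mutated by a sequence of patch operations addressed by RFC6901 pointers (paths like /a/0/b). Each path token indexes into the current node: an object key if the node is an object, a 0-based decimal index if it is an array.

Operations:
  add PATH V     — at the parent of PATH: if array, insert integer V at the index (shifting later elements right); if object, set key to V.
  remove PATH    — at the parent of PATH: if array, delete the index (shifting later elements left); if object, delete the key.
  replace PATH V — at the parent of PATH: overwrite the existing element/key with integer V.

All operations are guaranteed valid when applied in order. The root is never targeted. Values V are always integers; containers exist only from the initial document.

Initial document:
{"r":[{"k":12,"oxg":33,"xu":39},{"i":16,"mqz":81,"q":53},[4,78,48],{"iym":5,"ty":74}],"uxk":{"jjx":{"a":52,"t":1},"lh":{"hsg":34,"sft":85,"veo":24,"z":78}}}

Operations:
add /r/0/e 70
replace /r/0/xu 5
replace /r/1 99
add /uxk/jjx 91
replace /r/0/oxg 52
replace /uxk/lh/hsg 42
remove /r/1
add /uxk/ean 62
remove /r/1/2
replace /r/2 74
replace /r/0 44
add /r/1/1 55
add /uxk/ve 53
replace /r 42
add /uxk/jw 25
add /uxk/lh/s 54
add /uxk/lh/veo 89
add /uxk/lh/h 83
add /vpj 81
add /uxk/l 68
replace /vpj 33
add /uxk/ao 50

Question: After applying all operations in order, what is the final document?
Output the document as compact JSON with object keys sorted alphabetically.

Answer: {"r":42,"uxk":{"ao":50,"ean":62,"jjx":91,"jw":25,"l":68,"lh":{"h":83,"hsg":42,"s":54,"sft":85,"veo":89,"z":78},"ve":53},"vpj":33}

Derivation:
After op 1 (add /r/0/e 70): {"r":[{"e":70,"k":12,"oxg":33,"xu":39},{"i":16,"mqz":81,"q":53},[4,78,48],{"iym":5,"ty":74}],"uxk":{"jjx":{"a":52,"t":1},"lh":{"hsg":34,"sft":85,"veo":24,"z":78}}}
After op 2 (replace /r/0/xu 5): {"r":[{"e":70,"k":12,"oxg":33,"xu":5},{"i":16,"mqz":81,"q":53},[4,78,48],{"iym":5,"ty":74}],"uxk":{"jjx":{"a":52,"t":1},"lh":{"hsg":34,"sft":85,"veo":24,"z":78}}}
After op 3 (replace /r/1 99): {"r":[{"e":70,"k":12,"oxg":33,"xu":5},99,[4,78,48],{"iym":5,"ty":74}],"uxk":{"jjx":{"a":52,"t":1},"lh":{"hsg":34,"sft":85,"veo":24,"z":78}}}
After op 4 (add /uxk/jjx 91): {"r":[{"e":70,"k":12,"oxg":33,"xu":5},99,[4,78,48],{"iym":5,"ty":74}],"uxk":{"jjx":91,"lh":{"hsg":34,"sft":85,"veo":24,"z":78}}}
After op 5 (replace /r/0/oxg 52): {"r":[{"e":70,"k":12,"oxg":52,"xu":5},99,[4,78,48],{"iym":5,"ty":74}],"uxk":{"jjx":91,"lh":{"hsg":34,"sft":85,"veo":24,"z":78}}}
After op 6 (replace /uxk/lh/hsg 42): {"r":[{"e":70,"k":12,"oxg":52,"xu":5},99,[4,78,48],{"iym":5,"ty":74}],"uxk":{"jjx":91,"lh":{"hsg":42,"sft":85,"veo":24,"z":78}}}
After op 7 (remove /r/1): {"r":[{"e":70,"k":12,"oxg":52,"xu":5},[4,78,48],{"iym":5,"ty":74}],"uxk":{"jjx":91,"lh":{"hsg":42,"sft":85,"veo":24,"z":78}}}
After op 8 (add /uxk/ean 62): {"r":[{"e":70,"k":12,"oxg":52,"xu":5},[4,78,48],{"iym":5,"ty":74}],"uxk":{"ean":62,"jjx":91,"lh":{"hsg":42,"sft":85,"veo":24,"z":78}}}
After op 9 (remove /r/1/2): {"r":[{"e":70,"k":12,"oxg":52,"xu":5},[4,78],{"iym":5,"ty":74}],"uxk":{"ean":62,"jjx":91,"lh":{"hsg":42,"sft":85,"veo":24,"z":78}}}
After op 10 (replace /r/2 74): {"r":[{"e":70,"k":12,"oxg":52,"xu":5},[4,78],74],"uxk":{"ean":62,"jjx":91,"lh":{"hsg":42,"sft":85,"veo":24,"z":78}}}
After op 11 (replace /r/0 44): {"r":[44,[4,78],74],"uxk":{"ean":62,"jjx":91,"lh":{"hsg":42,"sft":85,"veo":24,"z":78}}}
After op 12 (add /r/1/1 55): {"r":[44,[4,55,78],74],"uxk":{"ean":62,"jjx":91,"lh":{"hsg":42,"sft":85,"veo":24,"z":78}}}
After op 13 (add /uxk/ve 53): {"r":[44,[4,55,78],74],"uxk":{"ean":62,"jjx":91,"lh":{"hsg":42,"sft":85,"veo":24,"z":78},"ve":53}}
After op 14 (replace /r 42): {"r":42,"uxk":{"ean":62,"jjx":91,"lh":{"hsg":42,"sft":85,"veo":24,"z":78},"ve":53}}
After op 15 (add /uxk/jw 25): {"r":42,"uxk":{"ean":62,"jjx":91,"jw":25,"lh":{"hsg":42,"sft":85,"veo":24,"z":78},"ve":53}}
After op 16 (add /uxk/lh/s 54): {"r":42,"uxk":{"ean":62,"jjx":91,"jw":25,"lh":{"hsg":42,"s":54,"sft":85,"veo":24,"z":78},"ve":53}}
After op 17 (add /uxk/lh/veo 89): {"r":42,"uxk":{"ean":62,"jjx":91,"jw":25,"lh":{"hsg":42,"s":54,"sft":85,"veo":89,"z":78},"ve":53}}
After op 18 (add /uxk/lh/h 83): {"r":42,"uxk":{"ean":62,"jjx":91,"jw":25,"lh":{"h":83,"hsg":42,"s":54,"sft":85,"veo":89,"z":78},"ve":53}}
After op 19 (add /vpj 81): {"r":42,"uxk":{"ean":62,"jjx":91,"jw":25,"lh":{"h":83,"hsg":42,"s":54,"sft":85,"veo":89,"z":78},"ve":53},"vpj":81}
After op 20 (add /uxk/l 68): {"r":42,"uxk":{"ean":62,"jjx":91,"jw":25,"l":68,"lh":{"h":83,"hsg":42,"s":54,"sft":85,"veo":89,"z":78},"ve":53},"vpj":81}
After op 21 (replace /vpj 33): {"r":42,"uxk":{"ean":62,"jjx":91,"jw":25,"l":68,"lh":{"h":83,"hsg":42,"s":54,"sft":85,"veo":89,"z":78},"ve":53},"vpj":33}
After op 22 (add /uxk/ao 50): {"r":42,"uxk":{"ao":50,"ean":62,"jjx":91,"jw":25,"l":68,"lh":{"h":83,"hsg":42,"s":54,"sft":85,"veo":89,"z":78},"ve":53},"vpj":33}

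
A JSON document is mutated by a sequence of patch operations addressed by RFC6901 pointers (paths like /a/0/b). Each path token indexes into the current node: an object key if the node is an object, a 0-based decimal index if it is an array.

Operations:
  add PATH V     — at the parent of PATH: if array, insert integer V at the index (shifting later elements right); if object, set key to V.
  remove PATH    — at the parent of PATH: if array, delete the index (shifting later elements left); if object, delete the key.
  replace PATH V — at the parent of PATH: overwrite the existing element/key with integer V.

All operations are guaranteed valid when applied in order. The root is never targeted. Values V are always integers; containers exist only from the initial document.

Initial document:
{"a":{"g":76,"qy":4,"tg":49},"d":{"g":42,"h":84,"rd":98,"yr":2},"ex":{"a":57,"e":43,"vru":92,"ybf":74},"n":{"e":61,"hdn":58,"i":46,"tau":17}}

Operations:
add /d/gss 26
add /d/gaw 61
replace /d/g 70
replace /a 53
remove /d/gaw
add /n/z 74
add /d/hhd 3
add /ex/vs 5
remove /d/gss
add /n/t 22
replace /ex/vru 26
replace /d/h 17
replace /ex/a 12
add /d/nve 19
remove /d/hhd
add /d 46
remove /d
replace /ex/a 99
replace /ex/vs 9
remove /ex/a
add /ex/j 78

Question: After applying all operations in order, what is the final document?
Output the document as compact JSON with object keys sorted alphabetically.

After op 1 (add /d/gss 26): {"a":{"g":76,"qy":4,"tg":49},"d":{"g":42,"gss":26,"h":84,"rd":98,"yr":2},"ex":{"a":57,"e":43,"vru":92,"ybf":74},"n":{"e":61,"hdn":58,"i":46,"tau":17}}
After op 2 (add /d/gaw 61): {"a":{"g":76,"qy":4,"tg":49},"d":{"g":42,"gaw":61,"gss":26,"h":84,"rd":98,"yr":2},"ex":{"a":57,"e":43,"vru":92,"ybf":74},"n":{"e":61,"hdn":58,"i":46,"tau":17}}
After op 3 (replace /d/g 70): {"a":{"g":76,"qy":4,"tg":49},"d":{"g":70,"gaw":61,"gss":26,"h":84,"rd":98,"yr":2},"ex":{"a":57,"e":43,"vru":92,"ybf":74},"n":{"e":61,"hdn":58,"i":46,"tau":17}}
After op 4 (replace /a 53): {"a":53,"d":{"g":70,"gaw":61,"gss":26,"h":84,"rd":98,"yr":2},"ex":{"a":57,"e":43,"vru":92,"ybf":74},"n":{"e":61,"hdn":58,"i":46,"tau":17}}
After op 5 (remove /d/gaw): {"a":53,"d":{"g":70,"gss":26,"h":84,"rd":98,"yr":2},"ex":{"a":57,"e":43,"vru":92,"ybf":74},"n":{"e":61,"hdn":58,"i":46,"tau":17}}
After op 6 (add /n/z 74): {"a":53,"d":{"g":70,"gss":26,"h":84,"rd":98,"yr":2},"ex":{"a":57,"e":43,"vru":92,"ybf":74},"n":{"e":61,"hdn":58,"i":46,"tau":17,"z":74}}
After op 7 (add /d/hhd 3): {"a":53,"d":{"g":70,"gss":26,"h":84,"hhd":3,"rd":98,"yr":2},"ex":{"a":57,"e":43,"vru":92,"ybf":74},"n":{"e":61,"hdn":58,"i":46,"tau":17,"z":74}}
After op 8 (add /ex/vs 5): {"a":53,"d":{"g":70,"gss":26,"h":84,"hhd":3,"rd":98,"yr":2},"ex":{"a":57,"e":43,"vru":92,"vs":5,"ybf":74},"n":{"e":61,"hdn":58,"i":46,"tau":17,"z":74}}
After op 9 (remove /d/gss): {"a":53,"d":{"g":70,"h":84,"hhd":3,"rd":98,"yr":2},"ex":{"a":57,"e":43,"vru":92,"vs":5,"ybf":74},"n":{"e":61,"hdn":58,"i":46,"tau":17,"z":74}}
After op 10 (add /n/t 22): {"a":53,"d":{"g":70,"h":84,"hhd":3,"rd":98,"yr":2},"ex":{"a":57,"e":43,"vru":92,"vs":5,"ybf":74},"n":{"e":61,"hdn":58,"i":46,"t":22,"tau":17,"z":74}}
After op 11 (replace /ex/vru 26): {"a":53,"d":{"g":70,"h":84,"hhd":3,"rd":98,"yr":2},"ex":{"a":57,"e":43,"vru":26,"vs":5,"ybf":74},"n":{"e":61,"hdn":58,"i":46,"t":22,"tau":17,"z":74}}
After op 12 (replace /d/h 17): {"a":53,"d":{"g":70,"h":17,"hhd":3,"rd":98,"yr":2},"ex":{"a":57,"e":43,"vru":26,"vs":5,"ybf":74},"n":{"e":61,"hdn":58,"i":46,"t":22,"tau":17,"z":74}}
After op 13 (replace /ex/a 12): {"a":53,"d":{"g":70,"h":17,"hhd":3,"rd":98,"yr":2},"ex":{"a":12,"e":43,"vru":26,"vs":5,"ybf":74},"n":{"e":61,"hdn":58,"i":46,"t":22,"tau":17,"z":74}}
After op 14 (add /d/nve 19): {"a":53,"d":{"g":70,"h":17,"hhd":3,"nve":19,"rd":98,"yr":2},"ex":{"a":12,"e":43,"vru":26,"vs":5,"ybf":74},"n":{"e":61,"hdn":58,"i":46,"t":22,"tau":17,"z":74}}
After op 15 (remove /d/hhd): {"a":53,"d":{"g":70,"h":17,"nve":19,"rd":98,"yr":2},"ex":{"a":12,"e":43,"vru":26,"vs":5,"ybf":74},"n":{"e":61,"hdn":58,"i":46,"t":22,"tau":17,"z":74}}
After op 16 (add /d 46): {"a":53,"d":46,"ex":{"a":12,"e":43,"vru":26,"vs":5,"ybf":74},"n":{"e":61,"hdn":58,"i":46,"t":22,"tau":17,"z":74}}
After op 17 (remove /d): {"a":53,"ex":{"a":12,"e":43,"vru":26,"vs":5,"ybf":74},"n":{"e":61,"hdn":58,"i":46,"t":22,"tau":17,"z":74}}
After op 18 (replace /ex/a 99): {"a":53,"ex":{"a":99,"e":43,"vru":26,"vs":5,"ybf":74},"n":{"e":61,"hdn":58,"i":46,"t":22,"tau":17,"z":74}}
After op 19 (replace /ex/vs 9): {"a":53,"ex":{"a":99,"e":43,"vru":26,"vs":9,"ybf":74},"n":{"e":61,"hdn":58,"i":46,"t":22,"tau":17,"z":74}}
After op 20 (remove /ex/a): {"a":53,"ex":{"e":43,"vru":26,"vs":9,"ybf":74},"n":{"e":61,"hdn":58,"i":46,"t":22,"tau":17,"z":74}}
After op 21 (add /ex/j 78): {"a":53,"ex":{"e":43,"j":78,"vru":26,"vs":9,"ybf":74},"n":{"e":61,"hdn":58,"i":46,"t":22,"tau":17,"z":74}}

Answer: {"a":53,"ex":{"e":43,"j":78,"vru":26,"vs":9,"ybf":74},"n":{"e":61,"hdn":58,"i":46,"t":22,"tau":17,"z":74}}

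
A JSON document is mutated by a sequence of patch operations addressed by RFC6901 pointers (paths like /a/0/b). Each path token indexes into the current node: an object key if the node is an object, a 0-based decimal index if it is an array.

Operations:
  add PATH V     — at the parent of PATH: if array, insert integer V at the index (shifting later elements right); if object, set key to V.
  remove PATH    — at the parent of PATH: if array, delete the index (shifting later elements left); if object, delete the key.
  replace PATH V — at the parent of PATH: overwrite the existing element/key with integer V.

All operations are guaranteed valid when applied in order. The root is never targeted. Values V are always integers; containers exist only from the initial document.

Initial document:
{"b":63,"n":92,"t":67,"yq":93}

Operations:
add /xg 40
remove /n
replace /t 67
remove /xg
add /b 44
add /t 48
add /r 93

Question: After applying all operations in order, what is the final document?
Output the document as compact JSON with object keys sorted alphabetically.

After op 1 (add /xg 40): {"b":63,"n":92,"t":67,"xg":40,"yq":93}
After op 2 (remove /n): {"b":63,"t":67,"xg":40,"yq":93}
After op 3 (replace /t 67): {"b":63,"t":67,"xg":40,"yq":93}
After op 4 (remove /xg): {"b":63,"t":67,"yq":93}
After op 5 (add /b 44): {"b":44,"t":67,"yq":93}
After op 6 (add /t 48): {"b":44,"t":48,"yq":93}
After op 7 (add /r 93): {"b":44,"r":93,"t":48,"yq":93}

Answer: {"b":44,"r":93,"t":48,"yq":93}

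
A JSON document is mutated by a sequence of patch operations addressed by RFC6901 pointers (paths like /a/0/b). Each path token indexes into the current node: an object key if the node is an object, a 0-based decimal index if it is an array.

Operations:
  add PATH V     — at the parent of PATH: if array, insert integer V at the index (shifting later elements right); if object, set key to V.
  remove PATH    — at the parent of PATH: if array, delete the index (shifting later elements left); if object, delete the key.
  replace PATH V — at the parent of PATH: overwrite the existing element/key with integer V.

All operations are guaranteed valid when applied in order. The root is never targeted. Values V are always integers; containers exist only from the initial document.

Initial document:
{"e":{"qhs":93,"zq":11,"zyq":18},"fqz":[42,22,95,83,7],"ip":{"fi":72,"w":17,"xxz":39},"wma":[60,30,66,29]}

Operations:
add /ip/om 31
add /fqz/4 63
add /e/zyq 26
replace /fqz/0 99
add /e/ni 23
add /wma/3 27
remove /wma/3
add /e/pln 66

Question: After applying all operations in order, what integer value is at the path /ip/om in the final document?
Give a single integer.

Answer: 31

Derivation:
After op 1 (add /ip/om 31): {"e":{"qhs":93,"zq":11,"zyq":18},"fqz":[42,22,95,83,7],"ip":{"fi":72,"om":31,"w":17,"xxz":39},"wma":[60,30,66,29]}
After op 2 (add /fqz/4 63): {"e":{"qhs":93,"zq":11,"zyq":18},"fqz":[42,22,95,83,63,7],"ip":{"fi":72,"om":31,"w":17,"xxz":39},"wma":[60,30,66,29]}
After op 3 (add /e/zyq 26): {"e":{"qhs":93,"zq":11,"zyq":26},"fqz":[42,22,95,83,63,7],"ip":{"fi":72,"om":31,"w":17,"xxz":39},"wma":[60,30,66,29]}
After op 4 (replace /fqz/0 99): {"e":{"qhs":93,"zq":11,"zyq":26},"fqz":[99,22,95,83,63,7],"ip":{"fi":72,"om":31,"w":17,"xxz":39},"wma":[60,30,66,29]}
After op 5 (add /e/ni 23): {"e":{"ni":23,"qhs":93,"zq":11,"zyq":26},"fqz":[99,22,95,83,63,7],"ip":{"fi":72,"om":31,"w":17,"xxz":39},"wma":[60,30,66,29]}
After op 6 (add /wma/3 27): {"e":{"ni":23,"qhs":93,"zq":11,"zyq":26},"fqz":[99,22,95,83,63,7],"ip":{"fi":72,"om":31,"w":17,"xxz":39},"wma":[60,30,66,27,29]}
After op 7 (remove /wma/3): {"e":{"ni":23,"qhs":93,"zq":11,"zyq":26},"fqz":[99,22,95,83,63,7],"ip":{"fi":72,"om":31,"w":17,"xxz":39},"wma":[60,30,66,29]}
After op 8 (add /e/pln 66): {"e":{"ni":23,"pln":66,"qhs":93,"zq":11,"zyq":26},"fqz":[99,22,95,83,63,7],"ip":{"fi":72,"om":31,"w":17,"xxz":39},"wma":[60,30,66,29]}
Value at /ip/om: 31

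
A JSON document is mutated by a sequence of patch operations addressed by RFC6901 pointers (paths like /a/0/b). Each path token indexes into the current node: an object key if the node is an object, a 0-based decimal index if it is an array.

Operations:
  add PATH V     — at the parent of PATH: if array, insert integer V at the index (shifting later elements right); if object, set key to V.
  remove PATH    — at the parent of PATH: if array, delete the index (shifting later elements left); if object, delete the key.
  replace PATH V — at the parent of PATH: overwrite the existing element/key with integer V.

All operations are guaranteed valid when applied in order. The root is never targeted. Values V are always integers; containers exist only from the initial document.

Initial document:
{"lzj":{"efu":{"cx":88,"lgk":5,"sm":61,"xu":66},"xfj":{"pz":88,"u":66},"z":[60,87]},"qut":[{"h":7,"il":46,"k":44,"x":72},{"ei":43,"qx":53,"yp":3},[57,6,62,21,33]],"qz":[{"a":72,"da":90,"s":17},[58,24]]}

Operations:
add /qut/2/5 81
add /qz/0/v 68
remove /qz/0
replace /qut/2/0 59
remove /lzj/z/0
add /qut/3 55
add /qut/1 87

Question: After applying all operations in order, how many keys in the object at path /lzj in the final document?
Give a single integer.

After op 1 (add /qut/2/5 81): {"lzj":{"efu":{"cx":88,"lgk":5,"sm":61,"xu":66},"xfj":{"pz":88,"u":66},"z":[60,87]},"qut":[{"h":7,"il":46,"k":44,"x":72},{"ei":43,"qx":53,"yp":3},[57,6,62,21,33,81]],"qz":[{"a":72,"da":90,"s":17},[58,24]]}
After op 2 (add /qz/0/v 68): {"lzj":{"efu":{"cx":88,"lgk":5,"sm":61,"xu":66},"xfj":{"pz":88,"u":66},"z":[60,87]},"qut":[{"h":7,"il":46,"k":44,"x":72},{"ei":43,"qx":53,"yp":3},[57,6,62,21,33,81]],"qz":[{"a":72,"da":90,"s":17,"v":68},[58,24]]}
After op 3 (remove /qz/0): {"lzj":{"efu":{"cx":88,"lgk":5,"sm":61,"xu":66},"xfj":{"pz":88,"u":66},"z":[60,87]},"qut":[{"h":7,"il":46,"k":44,"x":72},{"ei":43,"qx":53,"yp":3},[57,6,62,21,33,81]],"qz":[[58,24]]}
After op 4 (replace /qut/2/0 59): {"lzj":{"efu":{"cx":88,"lgk":5,"sm":61,"xu":66},"xfj":{"pz":88,"u":66},"z":[60,87]},"qut":[{"h":7,"il":46,"k":44,"x":72},{"ei":43,"qx":53,"yp":3},[59,6,62,21,33,81]],"qz":[[58,24]]}
After op 5 (remove /lzj/z/0): {"lzj":{"efu":{"cx":88,"lgk":5,"sm":61,"xu":66},"xfj":{"pz":88,"u":66},"z":[87]},"qut":[{"h":7,"il":46,"k":44,"x":72},{"ei":43,"qx":53,"yp":3},[59,6,62,21,33,81]],"qz":[[58,24]]}
After op 6 (add /qut/3 55): {"lzj":{"efu":{"cx":88,"lgk":5,"sm":61,"xu":66},"xfj":{"pz":88,"u":66},"z":[87]},"qut":[{"h":7,"il":46,"k":44,"x":72},{"ei":43,"qx":53,"yp":3},[59,6,62,21,33,81],55],"qz":[[58,24]]}
After op 7 (add /qut/1 87): {"lzj":{"efu":{"cx":88,"lgk":5,"sm":61,"xu":66},"xfj":{"pz":88,"u":66},"z":[87]},"qut":[{"h":7,"il":46,"k":44,"x":72},87,{"ei":43,"qx":53,"yp":3},[59,6,62,21,33,81],55],"qz":[[58,24]]}
Size at path /lzj: 3

Answer: 3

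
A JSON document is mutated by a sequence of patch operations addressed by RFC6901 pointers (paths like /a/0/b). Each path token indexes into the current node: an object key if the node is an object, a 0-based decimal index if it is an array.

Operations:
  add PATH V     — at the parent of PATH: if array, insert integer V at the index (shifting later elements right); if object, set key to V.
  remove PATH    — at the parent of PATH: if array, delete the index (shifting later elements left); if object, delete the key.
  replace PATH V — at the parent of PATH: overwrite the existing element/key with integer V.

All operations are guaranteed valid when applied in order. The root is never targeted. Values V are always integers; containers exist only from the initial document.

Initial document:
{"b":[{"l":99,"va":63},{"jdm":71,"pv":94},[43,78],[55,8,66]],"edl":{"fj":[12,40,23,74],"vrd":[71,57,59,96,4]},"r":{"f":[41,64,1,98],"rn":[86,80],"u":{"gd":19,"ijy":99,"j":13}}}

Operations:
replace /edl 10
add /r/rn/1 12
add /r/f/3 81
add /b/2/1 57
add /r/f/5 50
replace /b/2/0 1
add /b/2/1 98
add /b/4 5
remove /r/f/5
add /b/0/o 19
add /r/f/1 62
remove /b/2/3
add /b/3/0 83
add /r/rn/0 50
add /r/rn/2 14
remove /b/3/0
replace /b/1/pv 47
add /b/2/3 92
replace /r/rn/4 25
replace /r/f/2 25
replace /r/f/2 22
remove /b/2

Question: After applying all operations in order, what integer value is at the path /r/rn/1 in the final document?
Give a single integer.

After op 1 (replace /edl 10): {"b":[{"l":99,"va":63},{"jdm":71,"pv":94},[43,78],[55,8,66]],"edl":10,"r":{"f":[41,64,1,98],"rn":[86,80],"u":{"gd":19,"ijy":99,"j":13}}}
After op 2 (add /r/rn/1 12): {"b":[{"l":99,"va":63},{"jdm":71,"pv":94},[43,78],[55,8,66]],"edl":10,"r":{"f":[41,64,1,98],"rn":[86,12,80],"u":{"gd":19,"ijy":99,"j":13}}}
After op 3 (add /r/f/3 81): {"b":[{"l":99,"va":63},{"jdm":71,"pv":94},[43,78],[55,8,66]],"edl":10,"r":{"f":[41,64,1,81,98],"rn":[86,12,80],"u":{"gd":19,"ijy":99,"j":13}}}
After op 4 (add /b/2/1 57): {"b":[{"l":99,"va":63},{"jdm":71,"pv":94},[43,57,78],[55,8,66]],"edl":10,"r":{"f":[41,64,1,81,98],"rn":[86,12,80],"u":{"gd":19,"ijy":99,"j":13}}}
After op 5 (add /r/f/5 50): {"b":[{"l":99,"va":63},{"jdm":71,"pv":94},[43,57,78],[55,8,66]],"edl":10,"r":{"f":[41,64,1,81,98,50],"rn":[86,12,80],"u":{"gd":19,"ijy":99,"j":13}}}
After op 6 (replace /b/2/0 1): {"b":[{"l":99,"va":63},{"jdm":71,"pv":94},[1,57,78],[55,8,66]],"edl":10,"r":{"f":[41,64,1,81,98,50],"rn":[86,12,80],"u":{"gd":19,"ijy":99,"j":13}}}
After op 7 (add /b/2/1 98): {"b":[{"l":99,"va":63},{"jdm":71,"pv":94},[1,98,57,78],[55,8,66]],"edl":10,"r":{"f":[41,64,1,81,98,50],"rn":[86,12,80],"u":{"gd":19,"ijy":99,"j":13}}}
After op 8 (add /b/4 5): {"b":[{"l":99,"va":63},{"jdm":71,"pv":94},[1,98,57,78],[55,8,66],5],"edl":10,"r":{"f":[41,64,1,81,98,50],"rn":[86,12,80],"u":{"gd":19,"ijy":99,"j":13}}}
After op 9 (remove /r/f/5): {"b":[{"l":99,"va":63},{"jdm":71,"pv":94},[1,98,57,78],[55,8,66],5],"edl":10,"r":{"f":[41,64,1,81,98],"rn":[86,12,80],"u":{"gd":19,"ijy":99,"j":13}}}
After op 10 (add /b/0/o 19): {"b":[{"l":99,"o":19,"va":63},{"jdm":71,"pv":94},[1,98,57,78],[55,8,66],5],"edl":10,"r":{"f":[41,64,1,81,98],"rn":[86,12,80],"u":{"gd":19,"ijy":99,"j":13}}}
After op 11 (add /r/f/1 62): {"b":[{"l":99,"o":19,"va":63},{"jdm":71,"pv":94},[1,98,57,78],[55,8,66],5],"edl":10,"r":{"f":[41,62,64,1,81,98],"rn":[86,12,80],"u":{"gd":19,"ijy":99,"j":13}}}
After op 12 (remove /b/2/3): {"b":[{"l":99,"o":19,"va":63},{"jdm":71,"pv":94},[1,98,57],[55,8,66],5],"edl":10,"r":{"f":[41,62,64,1,81,98],"rn":[86,12,80],"u":{"gd":19,"ijy":99,"j":13}}}
After op 13 (add /b/3/0 83): {"b":[{"l":99,"o":19,"va":63},{"jdm":71,"pv":94},[1,98,57],[83,55,8,66],5],"edl":10,"r":{"f":[41,62,64,1,81,98],"rn":[86,12,80],"u":{"gd":19,"ijy":99,"j":13}}}
After op 14 (add /r/rn/0 50): {"b":[{"l":99,"o":19,"va":63},{"jdm":71,"pv":94},[1,98,57],[83,55,8,66],5],"edl":10,"r":{"f":[41,62,64,1,81,98],"rn":[50,86,12,80],"u":{"gd":19,"ijy":99,"j":13}}}
After op 15 (add /r/rn/2 14): {"b":[{"l":99,"o":19,"va":63},{"jdm":71,"pv":94},[1,98,57],[83,55,8,66],5],"edl":10,"r":{"f":[41,62,64,1,81,98],"rn":[50,86,14,12,80],"u":{"gd":19,"ijy":99,"j":13}}}
After op 16 (remove /b/3/0): {"b":[{"l":99,"o":19,"va":63},{"jdm":71,"pv":94},[1,98,57],[55,8,66],5],"edl":10,"r":{"f":[41,62,64,1,81,98],"rn":[50,86,14,12,80],"u":{"gd":19,"ijy":99,"j":13}}}
After op 17 (replace /b/1/pv 47): {"b":[{"l":99,"o":19,"va":63},{"jdm":71,"pv":47},[1,98,57],[55,8,66],5],"edl":10,"r":{"f":[41,62,64,1,81,98],"rn":[50,86,14,12,80],"u":{"gd":19,"ijy":99,"j":13}}}
After op 18 (add /b/2/3 92): {"b":[{"l":99,"o":19,"va":63},{"jdm":71,"pv":47},[1,98,57,92],[55,8,66],5],"edl":10,"r":{"f":[41,62,64,1,81,98],"rn":[50,86,14,12,80],"u":{"gd":19,"ijy":99,"j":13}}}
After op 19 (replace /r/rn/4 25): {"b":[{"l":99,"o":19,"va":63},{"jdm":71,"pv":47},[1,98,57,92],[55,8,66],5],"edl":10,"r":{"f":[41,62,64,1,81,98],"rn":[50,86,14,12,25],"u":{"gd":19,"ijy":99,"j":13}}}
After op 20 (replace /r/f/2 25): {"b":[{"l":99,"o":19,"va":63},{"jdm":71,"pv":47},[1,98,57,92],[55,8,66],5],"edl":10,"r":{"f":[41,62,25,1,81,98],"rn":[50,86,14,12,25],"u":{"gd":19,"ijy":99,"j":13}}}
After op 21 (replace /r/f/2 22): {"b":[{"l":99,"o":19,"va":63},{"jdm":71,"pv":47},[1,98,57,92],[55,8,66],5],"edl":10,"r":{"f":[41,62,22,1,81,98],"rn":[50,86,14,12,25],"u":{"gd":19,"ijy":99,"j":13}}}
After op 22 (remove /b/2): {"b":[{"l":99,"o":19,"va":63},{"jdm":71,"pv":47},[55,8,66],5],"edl":10,"r":{"f":[41,62,22,1,81,98],"rn":[50,86,14,12,25],"u":{"gd":19,"ijy":99,"j":13}}}
Value at /r/rn/1: 86

Answer: 86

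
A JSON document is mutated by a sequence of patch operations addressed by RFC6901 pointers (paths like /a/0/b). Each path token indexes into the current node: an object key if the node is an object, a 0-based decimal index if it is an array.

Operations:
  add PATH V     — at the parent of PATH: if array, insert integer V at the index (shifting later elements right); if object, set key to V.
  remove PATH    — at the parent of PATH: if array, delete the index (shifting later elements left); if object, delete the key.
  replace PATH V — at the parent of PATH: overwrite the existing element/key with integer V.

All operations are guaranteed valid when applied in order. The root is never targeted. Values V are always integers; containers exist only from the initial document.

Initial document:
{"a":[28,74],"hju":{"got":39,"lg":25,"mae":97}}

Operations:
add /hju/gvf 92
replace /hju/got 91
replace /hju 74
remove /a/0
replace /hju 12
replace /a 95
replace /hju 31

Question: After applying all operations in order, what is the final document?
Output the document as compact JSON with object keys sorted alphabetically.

Answer: {"a":95,"hju":31}

Derivation:
After op 1 (add /hju/gvf 92): {"a":[28,74],"hju":{"got":39,"gvf":92,"lg":25,"mae":97}}
After op 2 (replace /hju/got 91): {"a":[28,74],"hju":{"got":91,"gvf":92,"lg":25,"mae":97}}
After op 3 (replace /hju 74): {"a":[28,74],"hju":74}
After op 4 (remove /a/0): {"a":[74],"hju":74}
After op 5 (replace /hju 12): {"a":[74],"hju":12}
After op 6 (replace /a 95): {"a":95,"hju":12}
After op 7 (replace /hju 31): {"a":95,"hju":31}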